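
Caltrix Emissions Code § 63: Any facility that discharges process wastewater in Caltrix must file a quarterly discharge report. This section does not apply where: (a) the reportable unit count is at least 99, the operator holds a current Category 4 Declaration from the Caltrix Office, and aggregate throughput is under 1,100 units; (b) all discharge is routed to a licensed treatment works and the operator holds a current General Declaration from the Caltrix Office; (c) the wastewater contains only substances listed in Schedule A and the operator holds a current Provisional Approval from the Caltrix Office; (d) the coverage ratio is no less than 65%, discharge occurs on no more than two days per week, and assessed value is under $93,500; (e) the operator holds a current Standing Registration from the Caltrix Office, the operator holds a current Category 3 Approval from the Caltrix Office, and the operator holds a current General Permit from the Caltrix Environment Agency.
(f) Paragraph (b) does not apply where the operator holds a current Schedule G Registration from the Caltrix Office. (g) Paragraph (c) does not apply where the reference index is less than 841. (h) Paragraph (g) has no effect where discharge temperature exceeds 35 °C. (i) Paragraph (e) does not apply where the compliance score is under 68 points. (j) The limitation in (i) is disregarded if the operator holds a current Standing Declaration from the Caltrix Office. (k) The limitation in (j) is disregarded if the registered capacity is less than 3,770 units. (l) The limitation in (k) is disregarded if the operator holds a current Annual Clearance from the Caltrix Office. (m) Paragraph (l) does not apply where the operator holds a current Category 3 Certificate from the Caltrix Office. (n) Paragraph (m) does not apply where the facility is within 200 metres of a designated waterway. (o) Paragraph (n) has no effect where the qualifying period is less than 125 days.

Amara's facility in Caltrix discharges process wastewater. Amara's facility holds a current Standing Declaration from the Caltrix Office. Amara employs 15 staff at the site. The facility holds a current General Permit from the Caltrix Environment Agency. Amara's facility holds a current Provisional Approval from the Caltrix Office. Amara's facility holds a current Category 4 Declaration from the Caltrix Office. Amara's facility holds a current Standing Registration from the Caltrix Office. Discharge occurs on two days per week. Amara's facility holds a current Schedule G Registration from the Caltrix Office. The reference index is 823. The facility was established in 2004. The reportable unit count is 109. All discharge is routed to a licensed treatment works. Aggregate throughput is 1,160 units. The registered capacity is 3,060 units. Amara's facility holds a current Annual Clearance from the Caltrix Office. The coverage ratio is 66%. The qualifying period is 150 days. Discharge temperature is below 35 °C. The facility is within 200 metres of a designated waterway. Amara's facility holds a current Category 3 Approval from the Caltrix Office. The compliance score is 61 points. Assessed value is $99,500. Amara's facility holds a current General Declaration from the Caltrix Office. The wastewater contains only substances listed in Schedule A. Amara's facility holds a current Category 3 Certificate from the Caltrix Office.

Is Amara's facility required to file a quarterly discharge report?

No — exception (e) applies; Amara's facility is not required to file a quarterly discharge report.

Exception (a) requires that aggregate throughput is under 1,100 units; but aggregate throughput is 1,160 units, not under 1,100 units, so (a) is unavailable.
Exception (b): discharge is routed to a licensed treatment works; a current General Declaration is held — every condition holds. But: (f) is engaged — a current Schedule G Registration is held. Exception (b) does not apply.
Exception (c) is satisfied on its face — the wastewater is Schedule-A-only; a current Provisional Approval is held. However, paragraphs (g)–(h) must be considered: (g) operates against (c): the reference index is 823, less than the 841 limit. (h) is inapplicable (discharge temperature is below 35 °C), so (g) stands. So (c) is unavailable.
Exception (d) requires that assessed value is under $93,500; but assessed value is $99,500, not under $93,500, so (d) is unavailable.
Exception (e)'s conditions are all satisfied: a current Standing Registration is held; a current Category 3 Approval is held; a current General Permit is held. As to paragraphs (i)–(o): (i) is engaged (the compliance score is 61 points, under the 68 points limit), but is itself disapplied by (j): (j) operates against (i): a current Standing Declaration is held. (k) applies (the registered capacity is 3,060 units, less than the 3,770 units limit), but is overridden by (l): (l) operates — a current Annual Clearance is held. (m) operates (a current Category 3 Certificate is held), but is overridden by (n): (n) applies — the facility is within 200 m of a designated waterway. (o), which would lift (n), is inapplicable — the qualifying period is 150 days, not less than 125 days. (e) remains available.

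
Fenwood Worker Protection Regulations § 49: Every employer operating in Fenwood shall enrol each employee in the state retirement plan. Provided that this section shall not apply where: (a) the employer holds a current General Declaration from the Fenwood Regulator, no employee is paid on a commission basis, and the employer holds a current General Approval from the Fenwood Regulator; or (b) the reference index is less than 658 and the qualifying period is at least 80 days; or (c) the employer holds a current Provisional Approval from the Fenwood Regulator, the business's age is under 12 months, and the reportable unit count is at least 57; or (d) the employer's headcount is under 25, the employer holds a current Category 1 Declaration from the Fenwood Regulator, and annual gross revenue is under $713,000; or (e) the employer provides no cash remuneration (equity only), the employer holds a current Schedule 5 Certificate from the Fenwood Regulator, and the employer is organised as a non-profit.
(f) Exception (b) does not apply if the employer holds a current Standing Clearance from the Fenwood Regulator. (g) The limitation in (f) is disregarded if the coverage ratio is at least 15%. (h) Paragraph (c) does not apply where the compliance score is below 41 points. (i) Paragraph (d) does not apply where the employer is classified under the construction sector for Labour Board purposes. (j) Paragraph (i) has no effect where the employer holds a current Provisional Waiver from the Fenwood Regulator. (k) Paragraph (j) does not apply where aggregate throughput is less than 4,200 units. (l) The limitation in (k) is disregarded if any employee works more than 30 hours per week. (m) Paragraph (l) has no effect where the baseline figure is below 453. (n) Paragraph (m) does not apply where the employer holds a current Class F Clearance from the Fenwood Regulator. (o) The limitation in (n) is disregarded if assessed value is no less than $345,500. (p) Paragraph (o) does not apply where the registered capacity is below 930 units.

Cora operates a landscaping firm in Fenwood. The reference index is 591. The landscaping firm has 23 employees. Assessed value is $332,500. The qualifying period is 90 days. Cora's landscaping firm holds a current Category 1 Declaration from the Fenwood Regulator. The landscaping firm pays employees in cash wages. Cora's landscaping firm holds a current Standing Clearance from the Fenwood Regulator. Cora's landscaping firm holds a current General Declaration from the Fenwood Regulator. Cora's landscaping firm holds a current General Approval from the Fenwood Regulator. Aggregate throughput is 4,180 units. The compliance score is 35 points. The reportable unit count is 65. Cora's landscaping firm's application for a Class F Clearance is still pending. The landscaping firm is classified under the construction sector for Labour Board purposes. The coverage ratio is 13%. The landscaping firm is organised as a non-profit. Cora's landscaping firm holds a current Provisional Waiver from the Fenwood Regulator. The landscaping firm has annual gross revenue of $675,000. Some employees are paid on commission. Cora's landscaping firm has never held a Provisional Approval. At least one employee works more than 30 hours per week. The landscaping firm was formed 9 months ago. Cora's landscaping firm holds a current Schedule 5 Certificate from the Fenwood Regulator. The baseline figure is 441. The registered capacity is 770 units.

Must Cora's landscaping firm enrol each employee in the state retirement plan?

Exception (a) does not apply: some employees are paid on commission.
Exception (b)'s conditions are all satisfied: the reference index is 591, less than the 658 limit; the qualifying period is 90 days, meeting the 80 days threshold. Turning to paragraphs (f)–(g): (f) is engaged — a current Standing Clearance is held. (g) does not operate here (the coverage ratio is 13%, short of 15%), so (f) stands. So (b) is unavailable.
Exception (c) requires that the employer holds a current Provisional Approval from the Fenwood Regulator; but the Provisional Approval is not current, so (c) is unavailable.
All of (d)'s requirements are met (the employer's headcount is 23, under the 25 limit; a current Category 1 Declaration is held; annual gross revenue is $675,000, under the $713,000 limit). However, paragraphs (i)–(p) must be considered: (i) is triggered — the landscaping firm is classified under the construction sector. (j) would limit (i) — a current Provisional Waiver is held — but (k) sets (j) aside: (k) is engaged — aggregate throughput is 4,180 units, less than the 4,200 units limit. (l) would limit (k) — at least one employee exceeds 30 hours/week — but (m) sets (l) aside: (m) operates — the baseline figure is 441, below the 453 limit. (n) is inapplicable (no current Class F Clearance is held), so (m) stands. (d) is therefore removed.
Exception (e) does not apply: employees are paid cash wages.
No exception is made out. Cora's landscaping firm falls within the general rule.

Yes — Cora's landscaping firm must enrol each employee in the state retirement plan.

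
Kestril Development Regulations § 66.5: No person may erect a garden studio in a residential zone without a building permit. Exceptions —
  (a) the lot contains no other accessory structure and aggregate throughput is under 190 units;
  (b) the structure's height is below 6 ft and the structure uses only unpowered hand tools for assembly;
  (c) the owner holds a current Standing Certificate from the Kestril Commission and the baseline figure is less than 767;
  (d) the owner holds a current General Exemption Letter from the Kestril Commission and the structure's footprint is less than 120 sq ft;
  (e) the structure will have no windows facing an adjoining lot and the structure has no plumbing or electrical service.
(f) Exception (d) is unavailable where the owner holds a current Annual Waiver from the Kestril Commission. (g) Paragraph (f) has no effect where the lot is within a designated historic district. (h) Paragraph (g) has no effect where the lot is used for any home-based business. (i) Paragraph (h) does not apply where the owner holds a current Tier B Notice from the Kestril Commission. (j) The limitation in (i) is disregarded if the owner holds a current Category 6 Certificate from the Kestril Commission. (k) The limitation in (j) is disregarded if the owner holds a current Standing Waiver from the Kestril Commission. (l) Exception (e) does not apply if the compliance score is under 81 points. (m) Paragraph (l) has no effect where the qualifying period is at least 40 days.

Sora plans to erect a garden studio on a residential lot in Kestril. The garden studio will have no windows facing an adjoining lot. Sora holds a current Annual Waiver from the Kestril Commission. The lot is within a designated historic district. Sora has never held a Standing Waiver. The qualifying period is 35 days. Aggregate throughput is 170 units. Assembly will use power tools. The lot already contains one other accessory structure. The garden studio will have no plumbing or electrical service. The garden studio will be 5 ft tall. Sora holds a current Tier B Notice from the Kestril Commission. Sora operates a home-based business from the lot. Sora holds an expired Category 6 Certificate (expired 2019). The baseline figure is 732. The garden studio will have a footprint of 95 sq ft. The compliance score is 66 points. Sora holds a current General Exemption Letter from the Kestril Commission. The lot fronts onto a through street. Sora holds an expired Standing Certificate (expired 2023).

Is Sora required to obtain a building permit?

No — exception (d) applies; Sora does not need a building permit.

Exception (a) does not apply: the lot already has another accessory structure.
Exception (b) fails — assembly uses power tools.
Exception (c) does not apply: there is no Standing Certificate in force.
All of (d)'s requirements are met (a current General Exemption Letter is held; the structure's footprint is 95 sq ft, less than the 120 sq ft limit). As to paragraphs (f)–(k): (f) is engaged (a current Annual Waiver is held), but yields to (g): (g) applies — the lot is in a historic district. (h) would limit (g) — a home-based business operates on the lot — but (i) sets (h) aside: (i) is triggered — a current Tier B Notice is held. (j), which would lift (i), is not engaged — no current Category 6 Certificate is held. So (d) applies.
Exception (e): no windows face an adjoining lot; there is no plumbing or electrical service — every condition holds. However, paragraphs (l)–(m) must be considered: (l) operates against (e): the compliance score is 66 points, under the 81 points limit. (m) is inapplicable (the qualifying period is 35 days, short of 40 days), so (l) stands. So (e) is unavailable.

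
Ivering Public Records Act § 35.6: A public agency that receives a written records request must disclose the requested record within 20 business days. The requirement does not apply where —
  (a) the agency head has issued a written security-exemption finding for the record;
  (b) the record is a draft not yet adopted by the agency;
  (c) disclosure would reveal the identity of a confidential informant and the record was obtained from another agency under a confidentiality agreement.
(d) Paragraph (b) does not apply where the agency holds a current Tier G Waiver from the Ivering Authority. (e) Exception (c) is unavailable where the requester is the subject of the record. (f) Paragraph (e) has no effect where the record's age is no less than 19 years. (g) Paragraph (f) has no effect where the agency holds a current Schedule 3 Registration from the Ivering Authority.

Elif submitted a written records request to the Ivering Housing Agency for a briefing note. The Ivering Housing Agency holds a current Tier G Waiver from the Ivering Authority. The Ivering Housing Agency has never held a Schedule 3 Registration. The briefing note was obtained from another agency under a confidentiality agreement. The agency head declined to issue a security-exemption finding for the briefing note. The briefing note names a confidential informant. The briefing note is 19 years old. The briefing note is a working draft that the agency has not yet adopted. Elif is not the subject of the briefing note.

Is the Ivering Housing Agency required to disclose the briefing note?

No — exception (c) applies; the Ivering Housing Agency is not required to disclose the briefing note.

Exception (a) does not apply: the agency head declined to issue a security-exemption finding.
Exception (b): the briefing note is an unadopted draft — every condition holds. But applying paragraph (d): (d) applies — a current Tier G Waiver is held. (b) is therefore removed.
Exception (c)'s conditions are all satisfied: the briefing note names a confidential informant; the briefing note was obtained under a confidentiality agreement. Applying paragraphs (e)–(g): (e), which would limit (c), is not triggered: Elif is not the subject of the briefing note. (c) remains available.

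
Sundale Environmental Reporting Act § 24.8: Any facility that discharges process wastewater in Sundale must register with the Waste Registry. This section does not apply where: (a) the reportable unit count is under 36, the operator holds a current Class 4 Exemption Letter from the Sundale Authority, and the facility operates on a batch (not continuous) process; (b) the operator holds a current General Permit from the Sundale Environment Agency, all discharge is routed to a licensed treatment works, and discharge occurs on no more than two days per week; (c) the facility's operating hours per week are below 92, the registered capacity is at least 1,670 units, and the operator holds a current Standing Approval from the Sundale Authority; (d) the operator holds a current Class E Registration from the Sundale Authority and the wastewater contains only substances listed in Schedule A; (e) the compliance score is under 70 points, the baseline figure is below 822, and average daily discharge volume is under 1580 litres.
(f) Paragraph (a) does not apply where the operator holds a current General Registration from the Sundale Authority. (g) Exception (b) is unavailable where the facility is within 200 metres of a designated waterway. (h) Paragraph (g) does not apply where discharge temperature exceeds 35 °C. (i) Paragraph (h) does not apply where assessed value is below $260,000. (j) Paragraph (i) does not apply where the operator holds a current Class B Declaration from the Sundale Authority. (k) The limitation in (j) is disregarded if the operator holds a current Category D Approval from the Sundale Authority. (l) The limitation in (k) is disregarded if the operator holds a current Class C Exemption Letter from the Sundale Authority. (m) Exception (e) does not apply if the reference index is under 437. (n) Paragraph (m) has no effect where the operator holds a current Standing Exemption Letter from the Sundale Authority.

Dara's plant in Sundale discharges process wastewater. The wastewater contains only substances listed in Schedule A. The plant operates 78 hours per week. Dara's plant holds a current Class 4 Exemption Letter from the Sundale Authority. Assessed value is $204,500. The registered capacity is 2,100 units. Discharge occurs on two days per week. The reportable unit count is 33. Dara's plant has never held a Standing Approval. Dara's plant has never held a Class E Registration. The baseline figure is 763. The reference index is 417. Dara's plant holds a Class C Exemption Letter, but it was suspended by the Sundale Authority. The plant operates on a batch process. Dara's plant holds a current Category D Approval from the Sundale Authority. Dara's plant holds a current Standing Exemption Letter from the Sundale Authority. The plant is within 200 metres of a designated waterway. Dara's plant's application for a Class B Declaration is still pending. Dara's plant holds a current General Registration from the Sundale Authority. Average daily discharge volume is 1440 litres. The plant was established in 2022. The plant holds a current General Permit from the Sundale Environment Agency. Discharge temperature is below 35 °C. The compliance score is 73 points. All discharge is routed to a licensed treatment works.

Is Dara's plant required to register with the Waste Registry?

Yes — Dara's plant must register with the Waste Registry.

All of (a)'s requirements are met (the reportable unit count is 33, under the 36 limit; a current Class 4 Exemption Letter is held; the facility operates on a batch process). But applying paragraph (f): (f) operates — a current General Registration is held. So (a) is unavailable.
Exception (b)'s conditions are all satisfied: a current General Permit is held; discharge is routed to a licensed treatment works; discharge occurs on no more than two days per week. But: (g) applies — the plant is within 200 m of a designated waterway. (h) is not engaged (discharge temperature is below 35 °C), so (g) stands. (b) is therefore removed.
Exception (c) requires that the operator holds a current Standing Approval from the Sundale Authority; but the Standing Approval is not current, so (c) is unavailable.
Exception (d) fails — no current Class E Registration is held.
Exception (e) fails — the compliance score is 73 points, not under 70 points.
Every exception is unavailable, so the rule governs.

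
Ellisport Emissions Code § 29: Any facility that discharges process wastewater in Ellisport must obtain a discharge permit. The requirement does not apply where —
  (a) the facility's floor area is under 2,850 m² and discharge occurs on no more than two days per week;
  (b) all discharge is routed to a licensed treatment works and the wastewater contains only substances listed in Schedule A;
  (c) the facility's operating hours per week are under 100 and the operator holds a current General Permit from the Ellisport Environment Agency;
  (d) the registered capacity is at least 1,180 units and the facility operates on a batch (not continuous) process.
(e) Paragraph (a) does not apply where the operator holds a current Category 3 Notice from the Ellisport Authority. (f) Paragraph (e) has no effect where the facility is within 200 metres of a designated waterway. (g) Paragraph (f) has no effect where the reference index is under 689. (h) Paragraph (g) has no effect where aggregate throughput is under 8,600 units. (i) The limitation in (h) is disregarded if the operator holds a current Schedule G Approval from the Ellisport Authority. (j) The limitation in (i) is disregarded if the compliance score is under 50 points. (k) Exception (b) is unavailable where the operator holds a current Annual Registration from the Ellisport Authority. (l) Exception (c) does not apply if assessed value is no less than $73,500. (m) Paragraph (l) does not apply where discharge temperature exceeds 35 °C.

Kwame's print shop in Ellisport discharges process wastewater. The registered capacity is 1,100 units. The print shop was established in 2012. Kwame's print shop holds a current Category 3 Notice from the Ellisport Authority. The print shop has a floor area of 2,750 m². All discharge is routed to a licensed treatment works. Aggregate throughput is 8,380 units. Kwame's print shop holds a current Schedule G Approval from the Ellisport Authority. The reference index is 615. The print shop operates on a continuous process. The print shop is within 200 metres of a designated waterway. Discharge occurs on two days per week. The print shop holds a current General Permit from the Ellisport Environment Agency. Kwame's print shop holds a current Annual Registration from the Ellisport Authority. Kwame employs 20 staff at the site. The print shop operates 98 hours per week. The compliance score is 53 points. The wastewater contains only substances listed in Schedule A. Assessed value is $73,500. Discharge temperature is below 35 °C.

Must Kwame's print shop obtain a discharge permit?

Exception (a) is satisfied on its face — the facility's floor area is 2,750 m², under the 2,850 m² limit; discharge occurs on no more than two days per week. Turning to paragraphs (e)–(j): (e) operates against (a): a current Category 3 Notice is held. (f) operates (the print shop is within 200 m of a designated waterway), but is set aside by (g): (g) is triggered — the reference index is 615, under the 689 limit. (h) applies (aggregate throughput is 8,380 units, under the 8,600 units limit), but is overridden by (i): (i) operates — a current Schedule G Approval is held. (j), which would lift (i), is not triggered — the compliance score is 53 points, not under 50 points. Exception (a) does not apply.
Exception (b): discharge is routed to a licensed treatment works; the wastewater is Schedule-A-only — every condition holds. But applying paragraph (k): (k) operates against (b): a current Annual Registration is held. Exception (b) does not apply.
All of (c)'s requirements are met (the facility's operating hours per week are 98, under the 100 limit; a current General Permit is held). But applying paragraphs (l)–(m): (l) operates against (c): assessed value is $73,500, meeting the $73,500 threshold. (m) is inapplicable (discharge temperature is below 35 °C), so (l) stands. Exception (c) does not apply.
Exception (d) does not apply: the registered capacity is 1,100 units, short of 1,180 units.
No exception applies. The general rule governs.

Yes — Kwame's print shop must obtain a discharge permit.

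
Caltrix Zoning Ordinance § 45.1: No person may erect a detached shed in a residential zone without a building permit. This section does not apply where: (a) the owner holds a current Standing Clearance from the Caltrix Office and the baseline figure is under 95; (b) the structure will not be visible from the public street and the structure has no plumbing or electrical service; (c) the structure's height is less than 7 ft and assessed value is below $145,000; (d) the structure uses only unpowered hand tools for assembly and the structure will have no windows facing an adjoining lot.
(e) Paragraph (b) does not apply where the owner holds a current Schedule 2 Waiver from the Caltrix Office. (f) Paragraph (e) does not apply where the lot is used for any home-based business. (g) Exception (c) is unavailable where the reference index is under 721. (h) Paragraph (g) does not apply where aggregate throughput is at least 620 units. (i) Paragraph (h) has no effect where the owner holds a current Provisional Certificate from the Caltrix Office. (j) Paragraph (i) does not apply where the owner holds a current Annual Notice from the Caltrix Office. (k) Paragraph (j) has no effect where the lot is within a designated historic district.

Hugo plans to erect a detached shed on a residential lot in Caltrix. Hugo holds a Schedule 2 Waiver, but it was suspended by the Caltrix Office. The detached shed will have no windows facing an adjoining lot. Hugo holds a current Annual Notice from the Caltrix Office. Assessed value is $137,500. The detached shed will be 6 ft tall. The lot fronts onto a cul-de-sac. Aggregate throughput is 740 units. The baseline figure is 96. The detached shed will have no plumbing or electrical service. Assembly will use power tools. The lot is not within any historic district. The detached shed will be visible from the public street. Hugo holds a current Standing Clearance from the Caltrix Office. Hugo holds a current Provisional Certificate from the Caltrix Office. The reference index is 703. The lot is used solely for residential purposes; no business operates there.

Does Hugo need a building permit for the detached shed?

No — exception (c) applies; Hugo does not need a building permit.

Exception (a) fails — the baseline figure is 96, not under 95.
Exception (b) fails — the structure will be visible from the street.
All of (c)'s requirements are met (the structure's height is 6 ft, less than the 7 ft limit; assessed value is $137,500, below the $145,000 limit). Applying paragraphs (g)–(k): (g) would limit (c) — the reference index is 703, under the 721 limit — but (h) sets (g) aside: (h) operates against (g): aggregate throughput is 740 units, meeting the 620 units threshold. (i) would limit (h) — a current Provisional Certificate is held — but (j) sets (i) aside: (j) applies — a current Annual Notice is held. (k) does not operate here (the lot is not in a historic district), so (j) stands. So (c) applies.
Exception (d) fails — assembly uses power tools.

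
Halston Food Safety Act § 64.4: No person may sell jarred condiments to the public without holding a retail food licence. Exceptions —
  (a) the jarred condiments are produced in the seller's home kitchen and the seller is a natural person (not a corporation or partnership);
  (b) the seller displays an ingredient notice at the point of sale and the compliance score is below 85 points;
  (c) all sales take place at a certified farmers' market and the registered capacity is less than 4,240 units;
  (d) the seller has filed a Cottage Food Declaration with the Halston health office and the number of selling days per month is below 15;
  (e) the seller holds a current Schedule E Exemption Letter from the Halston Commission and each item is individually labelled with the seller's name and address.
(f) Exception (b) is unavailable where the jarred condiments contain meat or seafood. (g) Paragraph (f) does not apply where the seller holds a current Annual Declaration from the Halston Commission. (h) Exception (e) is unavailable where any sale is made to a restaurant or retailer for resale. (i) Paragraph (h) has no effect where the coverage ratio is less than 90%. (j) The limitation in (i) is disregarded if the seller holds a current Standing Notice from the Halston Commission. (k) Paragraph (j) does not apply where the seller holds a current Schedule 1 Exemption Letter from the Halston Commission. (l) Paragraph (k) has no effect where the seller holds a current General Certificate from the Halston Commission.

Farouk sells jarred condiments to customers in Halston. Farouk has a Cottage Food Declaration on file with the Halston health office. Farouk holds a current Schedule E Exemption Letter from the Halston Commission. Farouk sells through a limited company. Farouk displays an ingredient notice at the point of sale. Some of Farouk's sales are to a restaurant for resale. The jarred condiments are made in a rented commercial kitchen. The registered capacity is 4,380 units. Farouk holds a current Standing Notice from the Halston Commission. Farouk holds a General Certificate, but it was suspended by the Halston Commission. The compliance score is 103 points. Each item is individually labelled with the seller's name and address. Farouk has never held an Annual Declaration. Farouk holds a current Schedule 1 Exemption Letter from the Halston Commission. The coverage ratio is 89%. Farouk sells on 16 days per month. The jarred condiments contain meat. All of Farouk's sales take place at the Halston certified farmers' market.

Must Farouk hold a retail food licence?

Exception (a) requires that the jarred condiments are produced in the seller's home kitchen; but the jarred condiments are made in a commercial kitchen, not a home kitchen, so (a) is unavailable.
Exception (b) fails — the compliance score is 103 points, not below 85 points.
Exception (c) requires that the registered capacity is less than 4,240 units; but the registered capacity is 4,380 units, not less than 4,240 units, so (c) is unavailable.
Exception (d) requires that the number of selling days per month is below 15; but the number of selling days per month is 16, not below 15, so (d) is unavailable.
Exception (e): a current Schedule E Exemption Letter is held; items are individually labelled — every condition holds. As to paragraphs (h)–(l): (h) would limit (e) — some sales are to a restaurant for resale — but (i) sets (h) aside: (i) operates against (h): the coverage ratio is 89%, less than the 90% limit. (j) would limit (i) — a current Standing Notice is held — but (k) sets (j) aside: (k) is triggered — a current Schedule 1 Exemption Letter is held. (l) does not operate here (the General Certificate is not current), so (k) stands. So (e) applies.

No — exception (e) applies; Farouk is not required to hold a retail food licence.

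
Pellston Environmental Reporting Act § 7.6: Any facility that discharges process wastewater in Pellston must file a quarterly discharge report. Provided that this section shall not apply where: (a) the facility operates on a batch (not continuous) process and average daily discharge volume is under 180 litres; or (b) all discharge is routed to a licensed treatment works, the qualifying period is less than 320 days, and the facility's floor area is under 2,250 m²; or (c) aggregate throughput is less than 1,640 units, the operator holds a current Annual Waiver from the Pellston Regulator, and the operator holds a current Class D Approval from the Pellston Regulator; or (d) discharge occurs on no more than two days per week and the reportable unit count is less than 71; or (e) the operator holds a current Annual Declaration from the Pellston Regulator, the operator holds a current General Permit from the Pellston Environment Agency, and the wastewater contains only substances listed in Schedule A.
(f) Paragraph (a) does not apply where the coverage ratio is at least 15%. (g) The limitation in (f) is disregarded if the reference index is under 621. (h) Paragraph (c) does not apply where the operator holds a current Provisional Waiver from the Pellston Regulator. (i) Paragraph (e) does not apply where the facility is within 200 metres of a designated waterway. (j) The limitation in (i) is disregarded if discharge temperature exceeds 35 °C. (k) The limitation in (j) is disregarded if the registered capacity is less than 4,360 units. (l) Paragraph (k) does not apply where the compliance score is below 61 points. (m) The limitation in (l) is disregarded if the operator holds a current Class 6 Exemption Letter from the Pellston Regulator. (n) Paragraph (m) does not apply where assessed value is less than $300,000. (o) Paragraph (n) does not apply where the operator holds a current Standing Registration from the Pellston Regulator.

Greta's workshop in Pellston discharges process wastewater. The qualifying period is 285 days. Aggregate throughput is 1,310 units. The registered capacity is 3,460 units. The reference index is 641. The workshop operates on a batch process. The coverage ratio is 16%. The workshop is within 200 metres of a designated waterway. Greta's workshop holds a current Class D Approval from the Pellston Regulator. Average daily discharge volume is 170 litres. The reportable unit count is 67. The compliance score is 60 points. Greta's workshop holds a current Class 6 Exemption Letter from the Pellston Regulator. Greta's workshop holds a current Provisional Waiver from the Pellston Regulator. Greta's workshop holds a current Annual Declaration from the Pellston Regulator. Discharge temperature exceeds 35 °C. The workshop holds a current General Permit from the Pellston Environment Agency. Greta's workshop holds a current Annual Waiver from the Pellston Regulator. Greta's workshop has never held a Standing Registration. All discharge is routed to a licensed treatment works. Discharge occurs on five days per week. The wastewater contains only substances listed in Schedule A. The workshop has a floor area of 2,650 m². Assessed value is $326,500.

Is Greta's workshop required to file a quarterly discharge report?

Yes — Greta's workshop must file a quarterly discharge report.

Exception (a): the facility operates on a batch process; average daily discharge volume is 170 litres, under the 180 litres limit — every condition holds. But applying paragraphs (f)–(g): (f) operates against (a): the coverage ratio is 16%, meeting the 15% threshold. (g) does not operate here (the reference index is 641, not under 621), so (f) stands. (a) is therefore removed.
Exception (b) requires that the facility's floor area is under 2,250 m²; but the facility's floor area is 2,650 m², not under 2,250 m², so (b) is unavailable.
Exception (c)'s conditions are all satisfied: aggregate throughput is 1,310 units, less than the 1,640 units limit; a current Annual Waiver is held; a current Class D Approval is held. However, paragraph (h) must be considered: (h) applies — a current Provisional Waiver is held. Exception (c) does not apply.
Exception (d) requires that discharge occurs on no more than two days per week; but discharge occurs on five days per week, so (d) is unavailable.
Exception (e): a current Annual Declaration is held; a current General Permit is held; the wastewater is Schedule-A-only — every condition holds. However, paragraphs (i)–(o) must be considered: (i) operates — the workshop is within 200 m of a designated waterway. (j) is triggered (discharge temperature exceeds 35 °C), but is overridden by (k): (k) operates against (j): the registered capacity is 3,460 units, less than the 4,360 units limit. (l) is engaged (the compliance score is 60 points, below the 61 points limit), but is displaced by (m): (m) operates against (l): a current Class 6 Exemption Letter is held. (n) is inapplicable (assessed value is $326,500, not less than $300,000), so (m) stands. (e) is therefore removed.
No exception displaces § 7.6.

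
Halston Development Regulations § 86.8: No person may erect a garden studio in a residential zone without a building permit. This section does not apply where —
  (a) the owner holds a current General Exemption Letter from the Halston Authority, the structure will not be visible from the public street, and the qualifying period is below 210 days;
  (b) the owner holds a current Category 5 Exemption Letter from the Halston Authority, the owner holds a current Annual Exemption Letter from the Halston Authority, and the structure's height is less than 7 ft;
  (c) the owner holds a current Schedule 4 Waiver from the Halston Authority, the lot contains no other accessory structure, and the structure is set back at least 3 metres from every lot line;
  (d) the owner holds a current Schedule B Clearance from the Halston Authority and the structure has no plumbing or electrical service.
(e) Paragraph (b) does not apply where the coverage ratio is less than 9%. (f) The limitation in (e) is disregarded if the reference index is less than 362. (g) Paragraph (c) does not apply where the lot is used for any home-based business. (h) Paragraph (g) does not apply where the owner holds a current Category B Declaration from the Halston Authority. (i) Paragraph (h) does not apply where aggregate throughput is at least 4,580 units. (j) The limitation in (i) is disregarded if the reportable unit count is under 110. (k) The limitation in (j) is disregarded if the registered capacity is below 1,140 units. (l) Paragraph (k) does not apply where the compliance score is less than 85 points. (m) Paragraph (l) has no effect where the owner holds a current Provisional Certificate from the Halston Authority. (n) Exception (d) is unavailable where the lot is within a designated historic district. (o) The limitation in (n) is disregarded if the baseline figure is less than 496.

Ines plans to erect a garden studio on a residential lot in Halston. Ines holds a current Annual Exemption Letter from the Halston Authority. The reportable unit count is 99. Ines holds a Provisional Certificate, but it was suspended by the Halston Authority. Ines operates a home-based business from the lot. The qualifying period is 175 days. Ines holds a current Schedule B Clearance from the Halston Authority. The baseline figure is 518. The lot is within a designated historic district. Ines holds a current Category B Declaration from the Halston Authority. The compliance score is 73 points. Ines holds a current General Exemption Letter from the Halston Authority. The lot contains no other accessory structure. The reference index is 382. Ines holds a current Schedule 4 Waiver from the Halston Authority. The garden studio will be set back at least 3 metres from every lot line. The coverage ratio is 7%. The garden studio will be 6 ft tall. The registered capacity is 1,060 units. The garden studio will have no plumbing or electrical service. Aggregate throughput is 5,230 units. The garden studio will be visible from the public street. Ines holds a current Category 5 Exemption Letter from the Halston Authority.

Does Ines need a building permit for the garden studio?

No — exception (c) applies; Ines does not need a building permit.

Exception (a) requires that the structure will not be visible from the public street; but the structure will be visible from the street, so (a) is unavailable.
All of (b)'s requirements are met (a current Category 5 Exemption Letter is held; a current Annual Exemption Letter is held; the structure's height is 6 ft, less than the 7 ft limit). But applying paragraphs (e)–(f): (e) operates against (b): the coverage ratio is 7%, less than the 9% limit. (f), which would lift (e), is not engaged — the reference index is 382, not less than 362. So (b) is unavailable.
Exception (c): a current Schedule 4 Waiver is held; the lot has no other accessory structure; the setback is at least 3 m on every side — every condition holds. Considering the limiting provisions: (g) is engaged (a home-based business operates on the lot), but is displaced by (h): (h) operates against (g): a current Category B Declaration is held. (i) is engaged (aggregate throughput is 5,230 units, meeting the 4,580 units threshold), but yields to (j): (j) operates against (i): the reportable unit count is 99, under the 110 limit. (k) is triggered (the registered capacity is 1,060 units, below the 1,140 units limit), but is set aside by (l): (l) operates against (k): the compliance score is 73 points, less than the 85 points limit. (m) is inapplicable (no current Provisional Certificate is held), so (l) stands. (c) remains available.
Exception (d): a current Schedule B Clearance is held; there is no plumbing or electrical service — every condition holds. However, paragraphs (n)–(o) must be considered: (n) is engaged — the lot is in a historic district. (o) does not operate here (the baseline figure is 518, not less than 496), so (n) stands. Exception (d) does not apply.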